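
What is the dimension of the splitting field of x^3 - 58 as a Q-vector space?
[K:Q] = 6

x^3 - 58 has one real root r = 58^(1/3) and two complex roots r*zeta_3, r*zeta_3^2 where zeta_3 = e^(2*pi*i/3). The splitting field is Q(r, zeta_3). [Q(r):Q] = 3 and [Q(zeta_3):Q] = 2 with gcd = 1, so [Q(r, zeta_3):Q] = 3 * 2 = 6.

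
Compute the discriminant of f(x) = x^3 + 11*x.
Δ = -5324

For a depressed cubic x^3 + p x + q the discriminant is Δ = -4 p^3 - 27 q^2 = -4*(11)^3 - 27*(0)^2 = -5324 - 0 = -5324.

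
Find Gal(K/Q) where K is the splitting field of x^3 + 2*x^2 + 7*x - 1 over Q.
Gal(K/Q) = S_3 (symmetric group of order 6)

Compute the discriminant of x^3 + (2)*x^2 + (7)*x + (-1): Δ = -1423. Since Δ is not a rational square, the Galois group is not contained in A_3; it must be the full S_3 (irreducibility of the cubic rules out anything smaller).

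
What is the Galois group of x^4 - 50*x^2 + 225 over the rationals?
Gal(K/Q) = Z/2Z (cyclic of order 2)

f factors as (x^2 - 45)(x^2 - 5), so the splitting field is K = Q(sqrt(45), sqrt(5)). The squarefree part of 45 is 5 and the squarefree part of 5 is also 5, so sqrt(45) and sqrt(5) are both rational multiples of sqrt(5). Hence Q(sqrt(45)) = Q(sqrt(5)) = Q(sqrt(5)), and the splitting field collapses to a single degree-2 extension with Galois group Z/2Z.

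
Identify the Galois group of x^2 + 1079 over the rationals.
Gal(K/Q) = Z/2Z (cyclic of order 2)

x^2 + 1079 is irreducible over Q since -1079 is not a rational square. The splitting field Q(sqrt(-1079)) has degree 2 over Q, and its unique nontrivial automorphism is sqrt(-1079) ↦ -sqrt(-1079). Hence Gal(Q(sqrt(-1079))/Q) = Z/2Z.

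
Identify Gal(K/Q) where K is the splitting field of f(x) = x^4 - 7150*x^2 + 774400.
Gal(K/Q) = Z/2Z (cyclic of order 2)

f factors as (x^2 - 7040)(x^2 - 110), so the splitting field is K = Q(sqrt(7040), sqrt(110)). The squarefree part of 7040 is 110 and the squarefree part of 110 is also 110, so sqrt(7040) and sqrt(110) are both rational multiples of sqrt(110). Hence Q(sqrt(7040)) = Q(sqrt(110)) = Q(sqrt(110)), and the splitting field collapses to a single degree-2 extension with Galois group Z/2Z.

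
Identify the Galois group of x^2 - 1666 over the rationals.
Gal(K/Q) = Z/2Z (cyclic of order 2)

x^2 - 1666 is irreducible over Q since 1666 is not a rational square. The splitting field Q(sqrt(1666)) has degree 2 over Q, and its unique nontrivial automorphism is sqrt(1666) ↦ -sqrt(1666). Hence Gal(Q(sqrt(1666))/Q) = Z/2Z.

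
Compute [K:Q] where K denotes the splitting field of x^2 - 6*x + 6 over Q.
[K:Q] = 2

The discriminant of x^2 + (-6)*x + (6) is b^2 - 4c = 36 - (24) = 12. Since 12 is not a perfect square in Q, the polynomial is irreducible over Q. Its two roots generate a degree-2 extension, so [K:Q] = 2.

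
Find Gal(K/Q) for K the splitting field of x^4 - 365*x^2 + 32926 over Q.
Gal(K/Q) = V_4 (Klein four-group, Z/2Z × Z/2Z)

f factors as (x^2 - 163)(x^2 - 202), so the splitting field is K = Q(sqrt(163), sqrt(202)). The elements 163, 202, 32926 are all non-squares in Q, so sqrt(163) and sqrt(202) generate independent quadratic extensions. Thus [K:Q] = 4 and Gal(K/Q) is generated by the two order-2 automorphisms sqrt(163) ↦ -sqrt(163) and sqrt(202) ↦ -sqrt(202), giving V_4.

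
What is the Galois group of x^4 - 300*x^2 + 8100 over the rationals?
Gal(K/Q) = Z/2Z (cyclic of order 2)

f factors as (x^2 - 270)(x^2 - 30), so the splitting field is K = Q(sqrt(270), sqrt(30)). The squarefree part of 270 is 30 and the squarefree part of 30 is also 30, so sqrt(270) and sqrt(30) are both rational multiples of sqrt(30). Hence Q(sqrt(270)) = Q(sqrt(30)) = Q(sqrt(30)), and the splitting field collapses to a single degree-2 extension with Galois group Z/2Z.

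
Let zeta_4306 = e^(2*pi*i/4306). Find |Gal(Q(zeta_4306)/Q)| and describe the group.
|Gal(Q(zeta_4306)/Q)| = phi(4306) = 2152; group ≅ (Z/4306Z)^* ≅ Z/2152Z

The n-th cyclotomic polynomial Φ_4306(x) is the minimal polynomial of zeta_4306 over Q and has degree phi(4306) = 2152. So Q(zeta_4306) is a degree-2152 Galois extension with Galois group (Z/4306Z)^*. By CRT, (Z/4306Z)^* ≅ (Z/2Z)^* × (Z/2153Z)^*. Each prime-power unit group is (Z/2Z)^* ≅ trivial group (order 1); (Z/2153Z)^* ≅ Z/2152Z. Hence Gal(Q(zeta_4306)/Q) ≅ Z/2152Z.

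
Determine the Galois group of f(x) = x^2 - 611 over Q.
Gal(K/Q) = Z/2Z (cyclic of order 2)

x^2 - 611 is irreducible over Q since 611 is not a rational square. The splitting field Q(sqrt(611)) has degree 2 over Q, and its unique nontrivial automorphism is sqrt(611) ↦ -sqrt(611). Hence Gal(Q(sqrt(611))/Q) = Z/2Z.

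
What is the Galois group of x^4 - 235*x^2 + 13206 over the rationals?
Gal(K/Q) = V_4 (Klein four-group, Z/2Z × Z/2Z)

f factors as (x^2 - 142)(x^2 - 93), so the splitting field is K = Q(sqrt(142), sqrt(93)). The elements 142, 93, 13206 are all non-squares in Q, so sqrt(142) and sqrt(93) generate independent quadratic extensions. Thus [K:Q] = 4 and Gal(K/Q) is generated by the two order-2 automorphisms sqrt(142) ↦ -sqrt(142) and sqrt(93) ↦ -sqrt(93), giving V_4.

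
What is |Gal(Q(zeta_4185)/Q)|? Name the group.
|Gal(Q(zeta_4185)/Q)| = phi(4185) = 2160; group ≅ (Z/4185Z)^* ≅ Z/4Z × Z/18Z × Z/30Z

The n-th cyclotomic polynomial Φ_4185(x) is the minimal polynomial of zeta_4185 over Q and has degree phi(4185) = 2160. So Q(zeta_4185) is a degree-2160 Galois extension with Galois group (Z/4185Z)^*. By CRT, (Z/4185Z)^* ≅ (Z/27Z)^* × (Z/5Z)^* × (Z/31Z)^*. Each prime-power unit group is (Z/27Z)^* ≅ Z/18Z; (Z/5Z)^* ≅ Z/4Z; (Z/31Z)^* ≅ Z/30Z. Hence Gal(Q(zeta_4185)/Q) ≅ Z/4Z × Z/18Z × Z/30Z.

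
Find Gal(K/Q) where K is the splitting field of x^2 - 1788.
Gal(K/Q) = Z/2Z (cyclic of order 2)

x^2 - 1788 is irreducible over Q since 1788 is not a rational square. The splitting field Q(sqrt(1788)) has degree 2 over Q, and its unique nontrivial automorphism is sqrt(1788) ↦ -sqrt(1788). Hence Gal(Q(sqrt(1788))/Q) = Z/2Z.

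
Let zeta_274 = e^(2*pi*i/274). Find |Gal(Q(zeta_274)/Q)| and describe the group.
|Gal(Q(zeta_274)/Q)| = phi(274) = 136; group ≅ (Z/274Z)^* ≅ Z/136Z

The n-th cyclotomic polynomial Φ_274(x) is the minimal polynomial of zeta_274 over Q and has degree phi(274) = 136. So Q(zeta_274) is a degree-136 Galois extension with Galois group (Z/274Z)^*. By CRT, (Z/274Z)^* ≅ (Z/2Z)^* × (Z/137Z)^*. Each prime-power unit group is (Z/2Z)^* ≅ trivial group (order 1); (Z/137Z)^* ≅ Z/136Z. Hence Gal(Q(zeta_274)/Q) ≅ Z/136Z.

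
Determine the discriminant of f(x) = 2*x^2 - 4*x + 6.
Δ = -32

For a quadratic a x^2 + b x + c the discriminant is Δ = b^2 - 4ac = (-4)^2 - 4*(2)*(6) = 16 - (48) = -32.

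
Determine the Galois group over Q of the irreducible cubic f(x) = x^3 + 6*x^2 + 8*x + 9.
Gal(K/Q) = S_3 (symmetric group of order 6)

Compute the discriminant of x^3 + (6)*x^2 + (8)*x + (9): Δ = -1931. Since Δ is not a rational square, the Galois group is not contained in A_3; it must be the full S_3 (irreducibility of the cubic rules out anything smaller).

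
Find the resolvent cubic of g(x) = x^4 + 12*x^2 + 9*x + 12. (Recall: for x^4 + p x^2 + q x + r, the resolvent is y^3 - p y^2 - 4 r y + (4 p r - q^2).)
h(y) = y^3 - 12*y^2 - 48*y + 495

Identify coefficients: p = 12, q = 9, r = 12.
Plug into h(y) = y^3 - p y^2 - 4 r y + (4 p r - q^2):
  h(y) = y^3 - (12) y^2 - 4*(12) y + (4*(12)*(12) - (9)^2)
       = y^3 + (-12) y^2 + (-48) y + (495).
Simplifying: h(y) = y^3 - 12*y^2 - 48*y + 495.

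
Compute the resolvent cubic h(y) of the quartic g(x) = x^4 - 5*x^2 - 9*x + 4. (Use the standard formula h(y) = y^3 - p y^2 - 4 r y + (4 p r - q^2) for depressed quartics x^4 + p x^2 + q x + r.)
h(y) = y^3 + 5*y^2 - 16*y - 161

Identify coefficients: p = -5, q = -9, r = 4.
Plug into h(y) = y^3 - p y^2 - 4 r y + (4 p r - q^2):
  h(y) = y^3 - (-5) y^2 - 4*(4) y + (4*(-5)*(4) - (-9)^2)
       = y^3 + (5) y^2 + (-16) y + (-161).
Simplifying: h(y) = y^3 + 5*y^2 - 16*y - 161.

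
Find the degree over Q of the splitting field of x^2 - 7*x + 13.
[K:Q] = 2

The discriminant of x^2 + (-7)*x + (13) is b^2 - 4c = 49 - (52) = -3. Since -3 is not a perfect square in Q, the polynomial is irreducible over Q. Its two roots generate a degree-2 extension, so [K:Q] = 2.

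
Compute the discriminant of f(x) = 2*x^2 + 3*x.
Δ = 9

For a quadratic a x^2 + b x + c the discriminant is Δ = b^2 - 4ac = (3)^2 - 4*(2)*(0) = 9 - (0) = 9.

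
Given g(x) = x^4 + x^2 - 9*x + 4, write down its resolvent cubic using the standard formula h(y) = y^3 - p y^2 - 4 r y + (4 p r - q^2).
h(y) = y^3 - y^2 - 16*y - 65

Identify coefficients: p = 1, q = -9, r = 4.
Plug into h(y) = y^3 - p y^2 - 4 r y + (4 p r - q^2):
  h(y) = y^3 - (1) y^2 - 4*(4) y + (4*(1)*(4) - (-9)^2)
       = y^3 + (-1) y^2 + (-16) y + (-65).
Simplifying: h(y) = y^3 - y^2 - 16*y - 65.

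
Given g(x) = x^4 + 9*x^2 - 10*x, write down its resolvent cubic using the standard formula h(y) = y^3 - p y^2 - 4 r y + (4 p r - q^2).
h(y) = y^3 - 9*y^2 - 100

Identify coefficients: p = 9, q = -10, r = 0.
Plug into h(y) = y^3 - p y^2 - 4 r y + (4 p r - q^2):
  h(y) = y^3 - (9) y^2 - 4*(0) y + (4*(9)*(0) - (-10)^2)
       = y^3 + (-9) y^2 + (0) y + (-100).
Simplifying: h(y) = y^3 - 9*y^2 - 100.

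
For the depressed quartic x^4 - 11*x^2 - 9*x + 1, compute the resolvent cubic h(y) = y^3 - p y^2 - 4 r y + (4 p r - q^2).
h(y) = y^3 + 11*y^2 - 4*y - 125

Identify coefficients: p = -11, q = -9, r = 1.
Plug into h(y) = y^3 - p y^2 - 4 r y + (4 p r - q^2):
  h(y) = y^3 - (-11) y^2 - 4*(1) y + (4*(-11)*(1) - (-9)^2)
       = y^3 + (11) y^2 + (-4) y + (-125).
Simplifying: h(y) = y^3 + 11*y^2 - 4*y - 125.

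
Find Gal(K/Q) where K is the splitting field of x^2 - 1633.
Gal(K/Q) = Z/2Z (cyclic of order 2)

x^2 - 1633 is irreducible over Q since 1633 is not a rational square. The splitting field Q(sqrt(1633)) has degree 2 over Q, and its unique nontrivial automorphism is sqrt(1633) ↦ -sqrt(1633). Hence Gal(Q(sqrt(1633))/Q) = Z/2Z.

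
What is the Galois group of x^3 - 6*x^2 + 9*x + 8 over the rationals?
Gal(K/Q) = S_3 (symmetric group of order 6)

Compute the discriminant of x^3 + (-6)*x^2 + (9)*x + (8): Δ = -2592. Since Δ is not a rational square, the Galois group is not contained in A_3; it must be the full S_3 (irreducibility of the cubic rules out anything smaller).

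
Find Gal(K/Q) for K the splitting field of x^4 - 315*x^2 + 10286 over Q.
Gal(K/Q) = V_4 (Klein four-group, Z/2Z × Z/2Z)

f factors as (x^2 - 278)(x^2 - 37), so the splitting field is K = Q(sqrt(278), sqrt(37)). The elements 278, 37, 10286 are all non-squares in Q, so sqrt(278) and sqrt(37) generate independent quadratic extensions. Thus [K:Q] = 4 and Gal(K/Q) is generated by the two order-2 automorphisms sqrt(278) ↦ -sqrt(278) and sqrt(37) ↦ -sqrt(37), giving V_4.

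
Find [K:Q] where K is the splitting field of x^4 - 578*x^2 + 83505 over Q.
[K:Q] = 4

f factors as (x^2 - 293)(x^2 - 285); the splitting field is K = Q(sqrt(293), sqrt(285)). Since 293, 285, and 83505 are all non-squares in Q, the three subfields Q(sqrt(293)), Q(sqrt(285)), Q(sqrt(83505)) are distinct degree-2 extensions, so [K:Q] = 4 (Klein four Galois group).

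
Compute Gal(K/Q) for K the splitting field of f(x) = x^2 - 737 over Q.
Gal(K/Q) = Z/2Z (cyclic of order 2)

x^2 - 737 is irreducible over Q since 737 is not a rational square. The splitting field Q(sqrt(737)) has degree 2 over Q, and its unique nontrivial automorphism is sqrt(737) ↦ -sqrt(737). Hence Gal(Q(sqrt(737))/Q) = Z/2Z.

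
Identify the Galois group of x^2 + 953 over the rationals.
Gal(K/Q) = Z/2Z (cyclic of order 2)

x^2 + 953 is irreducible over Q since -953 is not a rational square. The splitting field Q(sqrt(-953)) has degree 2 over Q, and its unique nontrivial automorphism is sqrt(-953) ↦ -sqrt(-953). Hence Gal(Q(sqrt(-953))/Q) = Z/2Z.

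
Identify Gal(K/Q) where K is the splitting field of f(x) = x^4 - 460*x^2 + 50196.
Gal(K/Q) = V_4 (Klein four-group, Z/2Z × Z/2Z)

f factors as (x^2 - 282)(x^2 - 178), so the splitting field is K = Q(sqrt(282), sqrt(178)). The elements 282, 178, 50196 are all non-squares in Q, so sqrt(282) and sqrt(178) generate independent quadratic extensions. Thus [K:Q] = 4 and Gal(K/Q) is generated by the two order-2 automorphisms sqrt(282) ↦ -sqrt(282) and sqrt(178) ↦ -sqrt(178), giving V_4.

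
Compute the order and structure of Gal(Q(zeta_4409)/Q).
|Gal(Q(zeta_4409)/Q)| = phi(4409) = 4408; group ≅ (Z/4409Z)^* ≅ Z/4408Z

The n-th cyclotomic polynomial Φ_4409(x) is the minimal polynomial of zeta_4409 over Q and has degree phi(4409) = 4408. So Q(zeta_4409) is a degree-4408 Galois extension with Galois group (Z/4409Z)^*. (Z/4409Z)^* is cyclic since 4409 is an odd prime power (or 4). Hence Gal(Q(zeta_4409)/Q) ≅ Z/4408Z.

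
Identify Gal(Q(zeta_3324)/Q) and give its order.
|Gal(Q(zeta_3324)/Q)| = phi(3324) = 1104; group ≅ (Z/3324Z)^* ≅ Z/2Z × Z/2Z × Z/276Z

The n-th cyclotomic polynomial Φ_3324(x) is the minimal polynomial of zeta_3324 over Q and has degree phi(3324) = 1104. So Q(zeta_3324) is a degree-1104 Galois extension with Galois group (Z/3324Z)^*. By CRT, (Z/3324Z)^* ≅ (Z/4Z)^* × (Z/3Z)^* × (Z/277Z)^*. Each prime-power unit group is (Z/4Z)^* ≅ Z/2Z; (Z/3Z)^* ≅ Z/2Z; (Z/277Z)^* ≅ Z/276Z. Hence Gal(Q(zeta_3324)/Q) ≅ Z/2Z × Z/2Z × Z/276Z.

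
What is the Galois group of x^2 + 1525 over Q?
Gal(K/Q) = Z/2Z (cyclic of order 2)

x^2 + 1525 is irreducible over Q since -1525 is not a rational square. The splitting field Q(sqrt(-1525)) has degree 2 over Q, and its unique nontrivial automorphism is sqrt(-1525) ↦ -sqrt(-1525). Hence Gal(Q(sqrt(-1525))/Q) = Z/2Z.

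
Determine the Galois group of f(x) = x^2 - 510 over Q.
Gal(K/Q) = Z/2Z (cyclic of order 2)

x^2 - 510 is irreducible over Q since 510 is not a rational square. The splitting field Q(sqrt(510)) has degree 2 over Q, and its unique nontrivial automorphism is sqrt(510) ↦ -sqrt(510). Hence Gal(Q(sqrt(510))/Q) = Z/2Z.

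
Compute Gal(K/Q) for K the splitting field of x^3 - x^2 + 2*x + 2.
Gal(K/Q) = S_3 (symmetric group of order 6)

Compute the discriminant of x^3 + (-1)*x^2 + (2)*x + (2): Δ = -200. Since Δ is not a rational square, the Galois group is not contained in A_3; it must be the full S_3 (irreducibility of the cubic rules out anything smaller).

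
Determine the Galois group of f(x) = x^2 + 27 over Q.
Gal(K/Q) = Z/2Z (cyclic of order 2)

x^2 + 27 is irreducible over Q since -27 is not a rational square. The splitting field Q(sqrt(-27)) has degree 2 over Q, and its unique nontrivial automorphism is sqrt(-27) ↦ -sqrt(-27). Hence Gal(Q(sqrt(-27))/Q) = Z/2Z.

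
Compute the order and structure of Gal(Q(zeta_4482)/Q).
|Gal(Q(zeta_4482)/Q)| = phi(4482) = 1476; group ≅ (Z/4482Z)^* ≅ Z/18Z × Z/82Z

The n-th cyclotomic polynomial Φ_4482(x) is the minimal polynomial of zeta_4482 over Q and has degree phi(4482) = 1476. So Q(zeta_4482) is a degree-1476 Galois extension with Galois group (Z/4482Z)^*. By CRT, (Z/4482Z)^* ≅ (Z/2Z)^* × (Z/27Z)^* × (Z/83Z)^*. Each prime-power unit group is (Z/2Z)^* ≅ trivial group (order 1); (Z/27Z)^* ≅ Z/18Z; (Z/83Z)^* ≅ Z/82Z. Hence Gal(Q(zeta_4482)/Q) ≅ Z/18Z × Z/82Z.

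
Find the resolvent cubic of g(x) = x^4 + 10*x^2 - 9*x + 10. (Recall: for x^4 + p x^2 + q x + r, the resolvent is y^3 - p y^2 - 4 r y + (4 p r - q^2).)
h(y) = y^3 - 10*y^2 - 40*y + 319

Identify coefficients: p = 10, q = -9, r = 10.
Plug into h(y) = y^3 - p y^2 - 4 r y + (4 p r - q^2):
  h(y) = y^3 - (10) y^2 - 4*(10) y + (4*(10)*(10) - (-9)^2)
       = y^3 + (-10) y^2 + (-40) y + (319).
Simplifying: h(y) = y^3 - 10*y^2 - 40*y + 319.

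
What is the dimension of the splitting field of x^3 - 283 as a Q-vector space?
[K:Q] = 6

x^3 - 283 has one real root r = 283^(1/3) and two complex roots r*zeta_3, r*zeta_3^2 where zeta_3 = e^(2*pi*i/3). The splitting field is Q(r, zeta_3). [Q(r):Q] = 3 and [Q(zeta_3):Q] = 2 with gcd = 1, so [Q(r, zeta_3):Q] = 3 * 2 = 6.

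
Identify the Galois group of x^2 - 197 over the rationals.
Gal(K/Q) = Z/2Z (cyclic of order 2)

x^2 - 197 is irreducible over Q since 197 is not a rational square. The splitting field Q(sqrt(197)) has degree 2 over Q, and its unique nontrivial automorphism is sqrt(197) ↦ -sqrt(197). Hence Gal(Q(sqrt(197))/Q) = Z/2Z.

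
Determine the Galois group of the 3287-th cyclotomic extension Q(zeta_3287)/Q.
|Gal(Q(zeta_3287)/Q)| = phi(3287) = 3096; group ≅ (Z/3287Z)^* ≅ Z/18Z × Z/172Z

The n-th cyclotomic polynomial Φ_3287(x) is the minimal polynomial of zeta_3287 over Q and has degree phi(3287) = 3096. So Q(zeta_3287) is a degree-3096 Galois extension with Galois group (Z/3287Z)^*. By CRT, (Z/3287Z)^* ≅ (Z/19Z)^* × (Z/173Z)^*. Each prime-power unit group is (Z/19Z)^* ≅ Z/18Z; (Z/173Z)^* ≅ Z/172Z. Hence Gal(Q(zeta_3287)/Q) ≅ Z/18Z × Z/172Z.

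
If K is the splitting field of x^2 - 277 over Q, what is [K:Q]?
[K:Q] = 2

The polynomial x^2 - 277 is irreducible over Q since 277 is not a perfect square. Its splitting field is Q(sqrt(277)), which has degree 2 over Q.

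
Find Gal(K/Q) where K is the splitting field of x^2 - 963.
Gal(K/Q) = Z/2Z (cyclic of order 2)

x^2 - 963 is irreducible over Q since 963 is not a rational square. The splitting field Q(sqrt(963)) has degree 2 over Q, and its unique nontrivial automorphism is sqrt(963) ↦ -sqrt(963). Hence Gal(Q(sqrt(963))/Q) = Z/2Z.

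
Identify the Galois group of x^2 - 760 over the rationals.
Gal(K/Q) = Z/2Z (cyclic of order 2)

x^2 - 760 is irreducible over Q since 760 is not a rational square. The splitting field Q(sqrt(760)) has degree 2 over Q, and its unique nontrivial automorphism is sqrt(760) ↦ -sqrt(760). Hence Gal(Q(sqrt(760))/Q) = Z/2Z.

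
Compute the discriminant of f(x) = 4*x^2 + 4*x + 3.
Δ = -32

For a quadratic a x^2 + b x + c the discriminant is Δ = b^2 - 4ac = (4)^2 - 4*(4)*(3) = 16 - (48) = -32.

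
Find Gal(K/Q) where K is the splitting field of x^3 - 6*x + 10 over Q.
Gal(K/Q) = S_3 (symmetric group of order 6)

Compute the discriminant of x^3 + (0)*x^2 + (-6)*x + (10): Δ = -1836. Since Δ is not a rational square, the Galois group is not contained in A_3; it must be the full S_3 (irreducibility of the cubic rules out anything smaller).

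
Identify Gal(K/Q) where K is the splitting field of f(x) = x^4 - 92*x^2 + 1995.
Gal(K/Q) = V_4 (Klein four-group, Z/2Z × Z/2Z)

f factors as (x^2 - 35)(x^2 - 57), so the splitting field is K = Q(sqrt(35), sqrt(57)). The elements 35, 57, 1995 are all non-squares in Q, so sqrt(35) and sqrt(57) generate independent quadratic extensions. Thus [K:Q] = 4 and Gal(K/Q) is generated by the two order-2 automorphisms sqrt(35) ↦ -sqrt(35) and sqrt(57) ↦ -sqrt(57), giving V_4.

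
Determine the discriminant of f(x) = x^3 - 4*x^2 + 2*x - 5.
Δ = -1203

For x^3 + a x^2 + b x + c the discriminant is Δ = 18 a b c - 4 a^3 c + a^2 b^2 - 4 b^3 - 27 c^2.
Plug a = -4, b = 2, c = -5:
  18*(-4)*(2)*(-5) - 4*(-4)^3*(-5) + (-4)^2*(2)^2 - 4*(2)^3 - 27*(-5)^2
  = 720 + (-1280) + 64 + (-32) + (-675)
  = -1203.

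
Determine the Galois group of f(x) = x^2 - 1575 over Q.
Gal(K/Q) = Z/2Z (cyclic of order 2)

x^2 - 1575 is irreducible over Q since 1575 is not a rational square. The splitting field Q(sqrt(1575)) has degree 2 over Q, and its unique nontrivial automorphism is sqrt(1575) ↦ -sqrt(1575). Hence Gal(Q(sqrt(1575))/Q) = Z/2Z.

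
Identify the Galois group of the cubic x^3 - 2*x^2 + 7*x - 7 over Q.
Gal(K/Q) = S_3 (symmetric group of order 6)

Compute the discriminant of x^3 + (-2)*x^2 + (7)*x + (-7): Δ = -959. Since Δ is not a rational square, the Galois group is not contained in A_3; it must be the full S_3 (irreducibility of the cubic rules out anything smaller).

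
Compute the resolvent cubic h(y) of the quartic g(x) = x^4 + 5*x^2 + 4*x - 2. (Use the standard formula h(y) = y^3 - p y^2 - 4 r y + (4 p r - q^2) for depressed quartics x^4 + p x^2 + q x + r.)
h(y) = y^3 - 5*y^2 + 8*y - 56

Identify coefficients: p = 5, q = 4, r = -2.
Plug into h(y) = y^3 - p y^2 - 4 r y + (4 p r - q^2):
  h(y) = y^3 - (5) y^2 - 4*(-2) y + (4*(5)*(-2) - (4)^2)
       = y^3 + (-5) y^2 + (8) y + (-56).
Simplifying: h(y) = y^3 - 5*y^2 + 8*y - 56.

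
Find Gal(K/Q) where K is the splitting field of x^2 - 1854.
Gal(K/Q) = Z/2Z (cyclic of order 2)

x^2 - 1854 is irreducible over Q since 1854 is not a rational square. The splitting field Q(sqrt(1854)) has degree 2 over Q, and its unique nontrivial automorphism is sqrt(1854) ↦ -sqrt(1854). Hence Gal(Q(sqrt(1854))/Q) = Z/2Z.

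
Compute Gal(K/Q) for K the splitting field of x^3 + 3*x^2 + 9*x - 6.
Gal(K/Q) = S_3 (symmetric group of order 6)

Compute the discriminant of x^3 + (3)*x^2 + (9)*x + (-6): Δ = -5427. Since Δ is not a rational square, the Galois group is not contained in A_3; it must be the full S_3 (irreducibility of the cubic rules out anything smaller).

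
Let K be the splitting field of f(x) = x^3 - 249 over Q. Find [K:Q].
[K:Q] = 6

x^3 - 249 has one real root r = 249^(1/3) and two complex roots r*zeta_3, r*zeta_3^2 where zeta_3 = e^(2*pi*i/3). The splitting field is Q(r, zeta_3). [Q(r):Q] = 3 and [Q(zeta_3):Q] = 2 with gcd = 1, so [Q(r, zeta_3):Q] = 3 * 2 = 6.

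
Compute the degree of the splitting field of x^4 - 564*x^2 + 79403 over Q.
[K:Q] = 4

f factors as (x^2 - 293)(x^2 - 271); the splitting field is K = Q(sqrt(293), sqrt(271)). Since 293, 271, and 79403 are all non-squares in Q, the three subfields Q(sqrt(293)), Q(sqrt(271)), Q(sqrt(79403)) are distinct degree-2 extensions, so [K:Q] = 4 (Klein four Galois group).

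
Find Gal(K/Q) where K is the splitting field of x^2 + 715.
Gal(K/Q) = Z/2Z (cyclic of order 2)

x^2 + 715 is irreducible over Q since -715 is not a rational square. The splitting field Q(sqrt(-715)) has degree 2 over Q, and its unique nontrivial automorphism is sqrt(-715) ↦ -sqrt(-715). Hence Gal(Q(sqrt(-715))/Q) = Z/2Z.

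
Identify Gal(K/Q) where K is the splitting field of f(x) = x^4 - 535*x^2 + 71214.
Gal(K/Q) = V_4 (Klein four-group, Z/2Z × Z/2Z)

f factors as (x^2 - 249)(x^2 - 286), so the splitting field is K = Q(sqrt(249), sqrt(286)). The elements 249, 286, 71214 are all non-squares in Q, so sqrt(249) and sqrt(286) generate independent quadratic extensions. Thus [K:Q] = 4 and Gal(K/Q) is generated by the two order-2 automorphisms sqrt(249) ↦ -sqrt(249) and sqrt(286) ↦ -sqrt(286), giving V_4.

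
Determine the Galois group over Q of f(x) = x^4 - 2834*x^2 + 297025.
Gal(K/Q) = Z/2Z (cyclic of order 2)

f factors as (x^2 - 2725)(x^2 - 109), so the splitting field is K = Q(sqrt(2725), sqrt(109)). The squarefree part of 2725 is 109 and the squarefree part of 109 is also 109, so sqrt(2725) and sqrt(109) are both rational multiples of sqrt(109). Hence Q(sqrt(2725)) = Q(sqrt(109)) = Q(sqrt(109)), and the splitting field collapses to a single degree-2 extension with Galois group Z/2Z.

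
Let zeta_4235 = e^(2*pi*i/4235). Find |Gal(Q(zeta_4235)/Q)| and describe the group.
|Gal(Q(zeta_4235)/Q)| = phi(4235) = 2640; group ≅ (Z/4235Z)^* ≅ Z/4Z × Z/6Z × Z/110Z

The n-th cyclotomic polynomial Φ_4235(x) is the minimal polynomial of zeta_4235 over Q and has degree phi(4235) = 2640. So Q(zeta_4235) is a degree-2640 Galois extension with Galois group (Z/4235Z)^*. By CRT, (Z/4235Z)^* ≅ (Z/5Z)^* × (Z/7Z)^* × (Z/121Z)^*. Each prime-power unit group is (Z/5Z)^* ≅ Z/4Z; (Z/7Z)^* ≅ Z/6Z; (Z/121Z)^* ≅ Z/110Z. Hence Gal(Q(zeta_4235)/Q) ≅ Z/4Z × Z/6Z × Z/110Z.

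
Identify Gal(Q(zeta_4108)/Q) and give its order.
|Gal(Q(zeta_4108)/Q)| = phi(4108) = 1872; group ≅ (Z/4108Z)^* ≅ Z/2Z × Z/12Z × Z/78Z

The n-th cyclotomic polynomial Φ_4108(x) is the minimal polynomial of zeta_4108 over Q and has degree phi(4108) = 1872. So Q(zeta_4108) is a degree-1872 Galois extension with Galois group (Z/4108Z)^*. By CRT, (Z/4108Z)^* ≅ (Z/4Z)^* × (Z/13Z)^* × (Z/79Z)^*. Each prime-power unit group is (Z/4Z)^* ≅ Z/2Z; (Z/13Z)^* ≅ Z/12Z; (Z/79Z)^* ≅ Z/78Z. Hence Gal(Q(zeta_4108)/Q) ≅ Z/2Z × Z/12Z × Z/78Z.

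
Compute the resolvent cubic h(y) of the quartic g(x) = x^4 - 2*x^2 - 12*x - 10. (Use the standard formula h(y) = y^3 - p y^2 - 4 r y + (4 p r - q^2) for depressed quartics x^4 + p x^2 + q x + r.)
h(y) = y^3 + 2*y^2 + 40*y - 64

Identify coefficients: p = -2, q = -12, r = -10.
Plug into h(y) = y^3 - p y^2 - 4 r y + (4 p r - q^2):
  h(y) = y^3 - (-2) y^2 - 4*(-10) y + (4*(-2)*(-10) - (-12)^2)
       = y^3 + (2) y^2 + (40) y + (-64).
Simplifying: h(y) = y^3 + 2*y^2 + 40*y - 64.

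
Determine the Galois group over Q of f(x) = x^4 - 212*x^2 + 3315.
Gal(K/Q) = V_4 (Klein four-group, Z/2Z × Z/2Z)

f factors as (x^2 - 17)(x^2 - 195), so the splitting field is K = Q(sqrt(17), sqrt(195)). The elements 17, 195, 3315 are all non-squares in Q, so sqrt(17) and sqrt(195) generate independent quadratic extensions. Thus [K:Q] = 4 and Gal(K/Q) is generated by the two order-2 automorphisms sqrt(17) ↦ -sqrt(17) and sqrt(195) ↦ -sqrt(195), giving V_4.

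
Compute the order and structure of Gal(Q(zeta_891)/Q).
|Gal(Q(zeta_891)/Q)| = phi(891) = 540; group ≅ (Z/891Z)^* ≅ Z/10Z × Z/54Z

The n-th cyclotomic polynomial Φ_891(x) is the minimal polynomial of zeta_891 over Q and has degree phi(891) = 540. So Q(zeta_891) is a degree-540 Galois extension with Galois group (Z/891Z)^*. By CRT, (Z/891Z)^* ≅ (Z/81Z)^* × (Z/11Z)^*. Each prime-power unit group is (Z/81Z)^* ≅ Z/54Z; (Z/11Z)^* ≅ Z/10Z. Hence Gal(Q(zeta_891)/Q) ≅ Z/10Z × Z/54Z.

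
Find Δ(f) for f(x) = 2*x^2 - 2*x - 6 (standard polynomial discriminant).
Δ = 52

For a quadratic a x^2 + b x + c the discriminant is Δ = b^2 - 4ac = (-2)^2 - 4*(2)*(-6) = 4 - (-48) = 52.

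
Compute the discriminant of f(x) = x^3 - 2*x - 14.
Δ = -5260

For a depressed cubic x^3 + p x + q the discriminant is Δ = -4 p^3 - 27 q^2 = -4*(-2)^3 - 27*(-14)^2 = 32 - 5292 = -5260.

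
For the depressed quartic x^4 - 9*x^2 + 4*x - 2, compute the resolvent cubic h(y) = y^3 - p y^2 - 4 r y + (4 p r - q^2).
h(y) = y^3 + 9*y^2 + 8*y + 56

Identify coefficients: p = -9, q = 4, r = -2.
Plug into h(y) = y^3 - p y^2 - 4 r y + (4 p r - q^2):
  h(y) = y^3 - (-9) y^2 - 4*(-2) y + (4*(-9)*(-2) - (4)^2)
       = y^3 + (9) y^2 + (8) y + (56).
Simplifying: h(y) = y^3 + 9*y^2 + 8*y + 56.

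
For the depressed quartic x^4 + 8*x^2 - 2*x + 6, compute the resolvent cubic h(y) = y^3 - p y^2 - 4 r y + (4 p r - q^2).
h(y) = y^3 - 8*y^2 - 24*y + 188

Identify coefficients: p = 8, q = -2, r = 6.
Plug into h(y) = y^3 - p y^2 - 4 r y + (4 p r - q^2):
  h(y) = y^3 - (8) y^2 - 4*(6) y + (4*(8)*(6) - (-2)^2)
       = y^3 + (-8) y^2 + (-24) y + (188).
Simplifying: h(y) = y^3 - 8*y^2 - 24*y + 188.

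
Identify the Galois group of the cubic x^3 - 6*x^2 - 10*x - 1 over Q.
Gal(K/Q) = S_3 (symmetric group of order 6)

Compute the discriminant of x^3 + (-6)*x^2 + (-10)*x + (-1): Δ = 5629. Since Δ is not a rational square, the Galois group is not contained in A_3; it must be the full S_3 (irreducibility of the cubic rules out anything smaller).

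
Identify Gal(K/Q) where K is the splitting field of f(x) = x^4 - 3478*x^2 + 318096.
Gal(K/Q) = Z/2Z (cyclic of order 2)

f factors as (x^2 - 94)(x^2 - 3384), so the splitting field is K = Q(sqrt(94), sqrt(3384)). The squarefree part of 94 is 94 and the squarefree part of 3384 is also 94, so sqrt(94) and sqrt(3384) are both rational multiples of sqrt(94). Hence Q(sqrt(94)) = Q(sqrt(3384)) = Q(sqrt(94)), and the splitting field collapses to a single degree-2 extension with Galois group Z/2Z.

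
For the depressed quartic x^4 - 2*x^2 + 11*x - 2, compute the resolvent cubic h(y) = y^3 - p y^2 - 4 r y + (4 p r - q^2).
h(y) = y^3 + 2*y^2 + 8*y - 105

Identify coefficients: p = -2, q = 11, r = -2.
Plug into h(y) = y^3 - p y^2 - 4 r y + (4 p r - q^2):
  h(y) = y^3 - (-2) y^2 - 4*(-2) y + (4*(-2)*(-2) - (11)^2)
       = y^3 + (2) y^2 + (8) y + (-105).
Simplifying: h(y) = y^3 + 2*y^2 + 8*y - 105.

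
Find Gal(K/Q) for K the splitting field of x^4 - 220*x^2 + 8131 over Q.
Gal(K/Q) = V_4 (Klein four-group, Z/2Z × Z/2Z)

f factors as (x^2 - 47)(x^2 - 173), so the splitting field is K = Q(sqrt(47), sqrt(173)). The elements 47, 173, 8131 are all non-squares in Q, so sqrt(47) and sqrt(173) generate independent quadratic extensions. Thus [K:Q] = 4 and Gal(K/Q) is generated by the two order-2 automorphisms sqrt(47) ↦ -sqrt(47) and sqrt(173) ↦ -sqrt(173), giving V_4.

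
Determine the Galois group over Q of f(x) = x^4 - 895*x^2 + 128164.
Gal(K/Q) = Z/2Z (cyclic of order 2)

f factors as (x^2 - 716)(x^2 - 179), so the splitting field is K = Q(sqrt(716), sqrt(179)). The squarefree part of 716 is 179 and the squarefree part of 179 is also 179, so sqrt(716) and sqrt(179) are both rational multiples of sqrt(179). Hence Q(sqrt(716)) = Q(sqrt(179)) = Q(sqrt(179)), and the splitting field collapses to a single degree-2 extension with Galois group Z/2Z.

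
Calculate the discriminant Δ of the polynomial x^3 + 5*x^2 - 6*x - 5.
Δ = 6289

For x^3 + a x^2 + b x + c the discriminant is Δ = 18 a b c - 4 a^3 c + a^2 b^2 - 4 b^3 - 27 c^2.
Plug a = 5, b = -6, c = -5:
  18*(5)*(-6)*(-5) - 4*(5)^3*(-5) + (5)^2*(-6)^2 - 4*(-6)^3 - 27*(-5)^2
  = 2700 + (2500) + 900 + (864) + (-675)
  = 6289.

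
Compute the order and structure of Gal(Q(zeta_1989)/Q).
|Gal(Q(zeta_1989)/Q)| = phi(1989) = 1152; group ≅ (Z/1989Z)^* ≅ Z/6Z × Z/12Z × Z/16Z

The n-th cyclotomic polynomial Φ_1989(x) is the minimal polynomial of zeta_1989 over Q and has degree phi(1989) = 1152. So Q(zeta_1989) is a degree-1152 Galois extension with Galois group (Z/1989Z)^*. By CRT, (Z/1989Z)^* ≅ (Z/9Z)^* × (Z/13Z)^* × (Z/17Z)^*. Each prime-power unit group is (Z/9Z)^* ≅ Z/6Z; (Z/13Z)^* ≅ Z/12Z; (Z/17Z)^* ≅ Z/16Z. Hence Gal(Q(zeta_1989)/Q) ≅ Z/6Z × Z/12Z × Z/16Z.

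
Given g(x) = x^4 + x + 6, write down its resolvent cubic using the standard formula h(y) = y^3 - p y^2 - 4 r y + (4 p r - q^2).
h(y) = y^3 - 24*y - 1

Identify coefficients: p = 0, q = 1, r = 6.
Plug into h(y) = y^3 - p y^2 - 4 r y + (4 p r - q^2):
  h(y) = y^3 - (0) y^2 - 4*(6) y + (4*(0)*(6) - (1)^2)
       = y^3 + (0) y^2 + (-24) y + (-1).
Simplifying: h(y) = y^3 - 24*y - 1.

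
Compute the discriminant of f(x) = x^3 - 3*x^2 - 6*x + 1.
Δ = 1593

For x^3 + a x^2 + b x + c the discriminant is Δ = 18 a b c - 4 a^3 c + a^2 b^2 - 4 b^3 - 27 c^2.
Plug a = -3, b = -6, c = 1:
  18*(-3)*(-6)*(1) - 4*(-3)^3*(1) + (-3)^2*(-6)^2 - 4*(-6)^3 - 27*(1)^2
  = 324 + (108) + 324 + (864) + (-27)
  = 1593.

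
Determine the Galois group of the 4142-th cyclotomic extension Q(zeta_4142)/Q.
|Gal(Q(zeta_4142)/Q)| = phi(4142) = 1944; group ≅ (Z/4142Z)^* ≅ Z/18Z × Z/108Z

The n-th cyclotomic polynomial Φ_4142(x) is the minimal polynomial of zeta_4142 over Q and has degree phi(4142) = 1944. So Q(zeta_4142) is a degree-1944 Galois extension with Galois group (Z/4142Z)^*. By CRT, (Z/4142Z)^* ≅ (Z/2Z)^* × (Z/19Z)^* × (Z/109Z)^*. Each prime-power unit group is (Z/2Z)^* ≅ trivial group (order 1); (Z/19Z)^* ≅ Z/18Z; (Z/109Z)^* ≅ Z/108Z. Hence Gal(Q(zeta_4142)/Q) ≅ Z/18Z × Z/108Z.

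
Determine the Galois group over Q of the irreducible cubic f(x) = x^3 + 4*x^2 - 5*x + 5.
Gal(K/Q) = S_3 (symmetric group of order 6)

Compute the discriminant of x^3 + (4)*x^2 + (-5)*x + (5): Δ = -2855. Since Δ is not a rational square, the Galois group is not contained in A_3; it must be the full S_3 (irreducibility of the cubic rules out anything smaller).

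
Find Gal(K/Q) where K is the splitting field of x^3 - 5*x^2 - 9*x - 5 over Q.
Gal(K/Q) = S_3 (symmetric group of order 6)

Compute the discriminant of x^3 + (-5)*x^2 + (-9)*x + (-5): Δ = -2284. Since Δ is not a rational square, the Galois group is not contained in A_3; it must be the full S_3 (irreducibility of the cubic rules out anything smaller).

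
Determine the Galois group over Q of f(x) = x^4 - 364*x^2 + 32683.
Gal(K/Q) = V_4 (Klein four-group, Z/2Z × Z/2Z)

f factors as (x^2 - 203)(x^2 - 161), so the splitting field is K = Q(sqrt(203), sqrt(161)). The elements 203, 161, 32683 are all non-squares in Q, so sqrt(203) and sqrt(161) generate independent quadratic extensions. Thus [K:Q] = 4 and Gal(K/Q) is generated by the two order-2 automorphisms sqrt(203) ↦ -sqrt(203) and sqrt(161) ↦ -sqrt(161), giving V_4.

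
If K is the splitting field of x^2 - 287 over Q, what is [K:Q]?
[K:Q] = 2

The polynomial x^2 - 287 is irreducible over Q since 287 is not a perfect square. Its splitting field is Q(sqrt(287)), which has degree 2 over Q.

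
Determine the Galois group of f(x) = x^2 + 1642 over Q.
Gal(K/Q) = Z/2Z (cyclic of order 2)

x^2 + 1642 is irreducible over Q since -1642 is not a rational square. The splitting field Q(sqrt(-1642)) has degree 2 over Q, and its unique nontrivial automorphism is sqrt(-1642) ↦ -sqrt(-1642). Hence Gal(Q(sqrt(-1642))/Q) = Z/2Z.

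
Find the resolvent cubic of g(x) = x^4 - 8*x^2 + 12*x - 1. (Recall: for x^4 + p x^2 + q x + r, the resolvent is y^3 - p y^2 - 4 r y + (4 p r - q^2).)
h(y) = y^3 + 8*y^2 + 4*y - 112

Identify coefficients: p = -8, q = 12, r = -1.
Plug into h(y) = y^3 - p y^2 - 4 r y + (4 p r - q^2):
  h(y) = y^3 - (-8) y^2 - 4*(-1) y + (4*(-8)*(-1) - (12)^2)
       = y^3 + (8) y^2 + (4) y + (-112).
Simplifying: h(y) = y^3 + 8*y^2 + 4*y - 112.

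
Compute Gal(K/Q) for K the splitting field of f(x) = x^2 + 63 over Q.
Gal(K/Q) = Z/2Z (cyclic of order 2)

x^2 + 63 is irreducible over Q since -63 is not a rational square. The splitting field Q(sqrt(-63)) has degree 2 over Q, and its unique nontrivial automorphism is sqrt(-63) ↦ -sqrt(-63). Hence Gal(Q(sqrt(-63))/Q) = Z/2Z.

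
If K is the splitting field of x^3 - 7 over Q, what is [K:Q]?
[K:Q] = 6

x^3 - 7 has one real root r = 7^(1/3) and two complex roots r*zeta_3, r*zeta_3^2 where zeta_3 = e^(2*pi*i/3). The splitting field is Q(r, zeta_3). [Q(r):Q] = 3 and [Q(zeta_3):Q] = 2 with gcd = 1, so [Q(r, zeta_3):Q] = 3 * 2 = 6.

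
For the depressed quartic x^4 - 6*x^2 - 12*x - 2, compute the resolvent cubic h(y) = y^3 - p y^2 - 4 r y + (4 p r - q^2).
h(y) = y^3 + 6*y^2 + 8*y - 96

Identify coefficients: p = -6, q = -12, r = -2.
Plug into h(y) = y^3 - p y^2 - 4 r y + (4 p r - q^2):
  h(y) = y^3 - (-6) y^2 - 4*(-2) y + (4*(-6)*(-2) - (-12)^2)
       = y^3 + (6) y^2 + (8) y + (-96).
Simplifying: h(y) = y^3 + 6*y^2 + 8*y - 96.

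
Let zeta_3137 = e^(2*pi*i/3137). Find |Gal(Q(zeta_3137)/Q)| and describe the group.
|Gal(Q(zeta_3137)/Q)| = phi(3137) = 3136; group ≅ (Z/3137Z)^* ≅ Z/3136Z

The n-th cyclotomic polynomial Φ_3137(x) is the minimal polynomial of zeta_3137 over Q and has degree phi(3137) = 3136. So Q(zeta_3137) is a degree-3136 Galois extension with Galois group (Z/3137Z)^*. (Z/3137Z)^* is cyclic since 3137 is an odd prime power (or 4). Hence Gal(Q(zeta_3137)/Q) ≅ Z/3136Z.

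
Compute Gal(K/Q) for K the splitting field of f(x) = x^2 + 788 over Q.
Gal(K/Q) = Z/2Z (cyclic of order 2)

x^2 + 788 is irreducible over Q since -788 is not a rational square. The splitting field Q(sqrt(-788)) has degree 2 over Q, and its unique nontrivial automorphism is sqrt(-788) ↦ -sqrt(-788). Hence Gal(Q(sqrt(-788))/Q) = Z/2Z.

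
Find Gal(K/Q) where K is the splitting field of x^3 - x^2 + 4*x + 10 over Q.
Gal(K/Q) = S_3 (symmetric group of order 6)

Compute the discriminant of x^3 + (-1)*x^2 + (4)*x + (10): Δ = -3620. Since Δ is not a rational square, the Galois group is not contained in A_3; it must be the full S_3 (irreducibility of the cubic rules out anything smaller).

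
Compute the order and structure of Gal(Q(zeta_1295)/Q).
|Gal(Q(zeta_1295)/Q)| = phi(1295) = 864; group ≅ (Z/1295Z)^* ≅ Z/4Z × Z/6Z × Z/36Z

The n-th cyclotomic polynomial Φ_1295(x) is the minimal polynomial of zeta_1295 over Q and has degree phi(1295) = 864. So Q(zeta_1295) is a degree-864 Galois extension with Galois group (Z/1295Z)^*. By CRT, (Z/1295Z)^* ≅ (Z/5Z)^* × (Z/7Z)^* × (Z/37Z)^*. Each prime-power unit group is (Z/5Z)^* ≅ Z/4Z; (Z/7Z)^* ≅ Z/6Z; (Z/37Z)^* ≅ Z/36Z. Hence Gal(Q(zeta_1295)/Q) ≅ Z/4Z × Z/6Z × Z/36Z.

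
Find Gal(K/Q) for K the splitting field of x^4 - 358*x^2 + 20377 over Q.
Gal(K/Q) = V_4 (Klein four-group, Z/2Z × Z/2Z)

f factors as (x^2 - 287)(x^2 - 71), so the splitting field is K = Q(sqrt(287), sqrt(71)). The elements 287, 71, 20377 are all non-squares in Q, so sqrt(287) and sqrt(71) generate independent quadratic extensions. Thus [K:Q] = 4 and Gal(K/Q) is generated by the two order-2 automorphisms sqrt(287) ↦ -sqrt(287) and sqrt(71) ↦ -sqrt(71), giving V_4.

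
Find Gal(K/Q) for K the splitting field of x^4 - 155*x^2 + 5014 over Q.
Gal(K/Q) = V_4 (Klein four-group, Z/2Z × Z/2Z)

f factors as (x^2 - 46)(x^2 - 109), so the splitting field is K = Q(sqrt(46), sqrt(109)). The elements 46, 109, 5014 are all non-squares in Q, so sqrt(46) and sqrt(109) generate independent quadratic extensions. Thus [K:Q] = 4 and Gal(K/Q) is generated by the two order-2 automorphisms sqrt(46) ↦ -sqrt(46) and sqrt(109) ↦ -sqrt(109), giving V_4.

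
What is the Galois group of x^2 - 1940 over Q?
Gal(K/Q) = Z/2Z (cyclic of order 2)

x^2 - 1940 is irreducible over Q since 1940 is not a rational square. The splitting field Q(sqrt(1940)) has degree 2 over Q, and its unique nontrivial automorphism is sqrt(1940) ↦ -sqrt(1940). Hence Gal(Q(sqrt(1940))/Q) = Z/2Z.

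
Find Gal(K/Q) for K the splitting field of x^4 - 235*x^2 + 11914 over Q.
Gal(K/Q) = V_4 (Klein four-group, Z/2Z × Z/2Z)

f factors as (x^2 - 74)(x^2 - 161), so the splitting field is K = Q(sqrt(74), sqrt(161)). The elements 74, 161, 11914 are all non-squares in Q, so sqrt(74) and sqrt(161) generate independent quadratic extensions. Thus [K:Q] = 4 and Gal(K/Q) is generated by the two order-2 automorphisms sqrt(74) ↦ -sqrt(74) and sqrt(161) ↦ -sqrt(161), giving V_4.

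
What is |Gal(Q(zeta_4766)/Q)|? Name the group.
|Gal(Q(zeta_4766)/Q)| = phi(4766) = 2382; group ≅ (Z/4766Z)^* ≅ Z/2382Z

The n-th cyclotomic polynomial Φ_4766(x) is the minimal polynomial of zeta_4766 over Q and has degree phi(4766) = 2382. So Q(zeta_4766) is a degree-2382 Galois extension with Galois group (Z/4766Z)^*. By CRT, (Z/4766Z)^* ≅ (Z/2Z)^* × (Z/2383Z)^*. Each prime-power unit group is (Z/2Z)^* ≅ trivial group (order 1); (Z/2383Z)^* ≅ Z/2382Z. Hence Gal(Q(zeta_4766)/Q) ≅ Z/2382Z.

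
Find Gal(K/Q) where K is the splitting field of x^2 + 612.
Gal(K/Q) = Z/2Z (cyclic of order 2)

x^2 + 612 is irreducible over Q since -612 is not a rational square. The splitting field Q(sqrt(-612)) has degree 2 over Q, and its unique nontrivial automorphism is sqrt(-612) ↦ -sqrt(-612). Hence Gal(Q(sqrt(-612))/Q) = Z/2Z.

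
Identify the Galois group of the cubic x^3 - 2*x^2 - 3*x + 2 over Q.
Gal(K/Q) = S_3 (symmetric group of order 6)

Compute the discriminant of x^3 + (-2)*x^2 + (-3)*x + (2): Δ = 316. Since Δ is not a rational square, the Galois group is not contained in A_3; it must be the full S_3 (irreducibility of the cubic rules out anything smaller).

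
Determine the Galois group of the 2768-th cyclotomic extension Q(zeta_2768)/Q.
|Gal(Q(zeta_2768)/Q)| = phi(2768) = 1376; group ≅ (Z/2768Z)^* ≅ Z/2Z × Z/4Z × Z/172Z

The n-th cyclotomic polynomial Φ_2768(x) is the minimal polynomial of zeta_2768 over Q and has degree phi(2768) = 1376. So Q(zeta_2768) is a degree-1376 Galois extension with Galois group (Z/2768Z)^*. By CRT, (Z/2768Z)^* ≅ (Z/16Z)^* × (Z/173Z)^*. Each prime-power unit group is (Z/16Z)^* ≅ Z/2Z × Z/4Z; (Z/173Z)^* ≅ Z/172Z. Hence Gal(Q(zeta_2768)/Q) ≅ Z/2Z × Z/4Z × Z/172Z.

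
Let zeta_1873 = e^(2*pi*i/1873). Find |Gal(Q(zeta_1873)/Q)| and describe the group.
|Gal(Q(zeta_1873)/Q)| = phi(1873) = 1872; group ≅ (Z/1873Z)^* ≅ Z/1872Z

The n-th cyclotomic polynomial Φ_1873(x) is the minimal polynomial of zeta_1873 over Q and has degree phi(1873) = 1872. So Q(zeta_1873) is a degree-1872 Galois extension with Galois group (Z/1873Z)^*. (Z/1873Z)^* is cyclic since 1873 is an odd prime power (or 4). Hence Gal(Q(zeta_1873)/Q) ≅ Z/1872Z.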